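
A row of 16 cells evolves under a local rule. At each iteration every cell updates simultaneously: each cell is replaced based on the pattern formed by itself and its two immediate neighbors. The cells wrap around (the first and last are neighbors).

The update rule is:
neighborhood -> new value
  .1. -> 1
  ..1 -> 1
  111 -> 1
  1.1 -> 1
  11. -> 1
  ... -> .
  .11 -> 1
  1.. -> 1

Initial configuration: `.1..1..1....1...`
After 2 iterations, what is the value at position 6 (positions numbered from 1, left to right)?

iteration 1: 111111111..111..
iteration 2: 1111111111111111
position 6 holds 1

1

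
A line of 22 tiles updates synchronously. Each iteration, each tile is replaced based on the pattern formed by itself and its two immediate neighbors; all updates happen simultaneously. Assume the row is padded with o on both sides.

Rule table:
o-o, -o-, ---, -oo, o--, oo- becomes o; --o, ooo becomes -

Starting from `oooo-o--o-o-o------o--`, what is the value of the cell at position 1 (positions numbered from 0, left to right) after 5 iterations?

iteration 1: ---oooo-oooooooooo-oo-
iteration 2: oo-o--ooo--------ooooo
iteration 3: -oooo-o-oooooooo-o----
iteration 4: oo--ooooo------oooooo-
iteration 5: -oo-o---oooooo-o----oo
position 1 holds o

o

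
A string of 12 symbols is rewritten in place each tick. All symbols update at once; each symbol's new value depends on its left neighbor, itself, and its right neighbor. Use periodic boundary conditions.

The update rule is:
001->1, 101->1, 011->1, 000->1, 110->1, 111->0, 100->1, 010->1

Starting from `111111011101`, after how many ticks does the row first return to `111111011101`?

2

000001110111
111111011101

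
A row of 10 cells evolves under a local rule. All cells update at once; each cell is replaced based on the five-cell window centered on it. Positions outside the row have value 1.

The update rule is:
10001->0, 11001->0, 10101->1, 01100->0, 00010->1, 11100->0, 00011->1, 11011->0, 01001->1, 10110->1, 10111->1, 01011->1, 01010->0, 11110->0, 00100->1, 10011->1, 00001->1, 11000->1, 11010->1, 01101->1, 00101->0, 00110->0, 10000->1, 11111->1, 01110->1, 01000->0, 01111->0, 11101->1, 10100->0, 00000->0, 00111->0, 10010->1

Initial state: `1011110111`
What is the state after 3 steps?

1010010101
1101100111
0101001001

0101001001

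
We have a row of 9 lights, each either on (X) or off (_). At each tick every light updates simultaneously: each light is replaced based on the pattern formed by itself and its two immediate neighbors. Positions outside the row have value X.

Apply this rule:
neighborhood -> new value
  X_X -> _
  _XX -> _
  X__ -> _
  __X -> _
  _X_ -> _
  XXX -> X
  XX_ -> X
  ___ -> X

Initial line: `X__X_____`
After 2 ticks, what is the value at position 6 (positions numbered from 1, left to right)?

_

X____XXX_
X_XX__XX_
position 6 holds _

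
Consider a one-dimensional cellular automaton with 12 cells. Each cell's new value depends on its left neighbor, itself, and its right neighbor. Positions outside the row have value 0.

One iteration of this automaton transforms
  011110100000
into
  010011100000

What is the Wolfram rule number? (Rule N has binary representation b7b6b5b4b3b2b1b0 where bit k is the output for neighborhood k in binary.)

position 2: 111 → 0  (bit 7 = 0)
position 4: 110 → 1  (bit 6 = 1)
position 5: 101 → 1  (bit 5 = 1)
position 7: 100 → 0  (bit 4 = 0)
position 1: 011 → 1  (bit 3 = 1)
position 6: 010 → 1  (bit 2 = 1)
position 0: 001 → 0  (bit 1 = 0)
position 8: 000 → 0  (bit 0 = 0)
bits b7..b0 = 01101100 = 108

108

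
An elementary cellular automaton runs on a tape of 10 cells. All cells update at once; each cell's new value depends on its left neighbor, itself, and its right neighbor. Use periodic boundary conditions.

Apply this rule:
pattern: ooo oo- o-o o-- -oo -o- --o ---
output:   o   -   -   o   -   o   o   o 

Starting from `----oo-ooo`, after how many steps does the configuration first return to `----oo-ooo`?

oooo----o-
-oo-ooooo-
o----ooo-o
-oooo-o---
o-oo--oooo
----oo-ooo

6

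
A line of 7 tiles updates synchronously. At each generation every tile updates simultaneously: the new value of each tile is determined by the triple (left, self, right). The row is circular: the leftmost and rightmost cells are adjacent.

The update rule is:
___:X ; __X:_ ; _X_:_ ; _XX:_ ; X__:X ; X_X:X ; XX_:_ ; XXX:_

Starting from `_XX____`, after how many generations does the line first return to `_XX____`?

14

___XXXX
XX_____
__XXXX_
X_____X
_XXXX__
_____XX
XXXX___
____XX_
XXX___X
___XX__
XX___XX
__XX___
X___XXX
_XX____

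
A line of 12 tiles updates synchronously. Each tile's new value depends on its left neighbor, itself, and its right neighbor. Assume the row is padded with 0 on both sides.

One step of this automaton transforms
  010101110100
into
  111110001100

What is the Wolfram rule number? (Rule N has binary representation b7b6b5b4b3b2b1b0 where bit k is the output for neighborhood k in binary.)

38

position 6: 111 → 0  (bit 7 = 0)
position 7: 110 → 0  (bit 6 = 0)
position 2: 101 → 1  (bit 5 = 1)
position 10: 100 → 0  (bit 4 = 0)
position 5: 011 → 0  (bit 3 = 0)
position 1: 010 → 1  (bit 2 = 1)
position 0: 001 → 1  (bit 1 = 1)
position 11: 000 → 0  (bit 0 = 0)
bits b7..b0 = 00100110 = 38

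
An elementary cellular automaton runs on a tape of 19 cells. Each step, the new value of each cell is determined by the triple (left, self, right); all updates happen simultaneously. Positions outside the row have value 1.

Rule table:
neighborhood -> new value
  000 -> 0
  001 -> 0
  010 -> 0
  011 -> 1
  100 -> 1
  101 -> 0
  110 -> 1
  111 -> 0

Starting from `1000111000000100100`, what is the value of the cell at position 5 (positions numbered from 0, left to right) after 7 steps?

1

step 1: 1100101100000010010
step 2: 0110001110000001000
step 3: 0111001011000000100
step 4: 0101100011100000010
step 5: 0001110010110000000
step 6: 1001011000111000000
step 7: 1100011100101100000
position 5 holds 1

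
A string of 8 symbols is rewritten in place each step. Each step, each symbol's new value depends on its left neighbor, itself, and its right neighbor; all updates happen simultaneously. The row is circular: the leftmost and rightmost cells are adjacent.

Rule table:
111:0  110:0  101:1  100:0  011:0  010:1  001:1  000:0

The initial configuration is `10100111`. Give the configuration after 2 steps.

01101000
10011000

10011000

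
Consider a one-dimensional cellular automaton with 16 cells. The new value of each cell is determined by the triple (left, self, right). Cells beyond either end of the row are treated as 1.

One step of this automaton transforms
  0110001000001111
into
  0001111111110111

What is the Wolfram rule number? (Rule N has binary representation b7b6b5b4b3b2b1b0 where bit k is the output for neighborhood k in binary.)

151

position 13: 111 → 1  (bit 7 = 1)
position 2: 110 → 0  (bit 6 = 0)
position 0: 101 → 0  (bit 5 = 0)
position 3: 100 → 1  (bit 4 = 1)
position 1: 011 → 0  (bit 3 = 0)
position 6: 010 → 1  (bit 2 = 1)
position 5: 001 → 1  (bit 1 = 1)
position 4: 000 → 1  (bit 0 = 1)
bits b7..b0 = 10010111 = 151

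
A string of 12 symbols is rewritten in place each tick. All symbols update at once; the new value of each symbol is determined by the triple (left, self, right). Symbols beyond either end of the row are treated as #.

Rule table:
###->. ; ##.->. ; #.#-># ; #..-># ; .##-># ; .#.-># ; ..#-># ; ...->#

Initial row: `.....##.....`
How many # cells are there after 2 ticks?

tick 1: ######.#####
tick 2: ......##....
count of #: 2

2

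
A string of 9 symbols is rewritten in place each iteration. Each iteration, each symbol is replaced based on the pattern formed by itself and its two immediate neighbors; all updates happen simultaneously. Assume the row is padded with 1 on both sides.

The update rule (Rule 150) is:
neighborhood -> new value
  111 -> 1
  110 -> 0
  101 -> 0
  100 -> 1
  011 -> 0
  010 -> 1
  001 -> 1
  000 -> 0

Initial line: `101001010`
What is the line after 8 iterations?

101110100

iteration 1: 001111010
iteration 2: 110110010
iteration 3: 100001110
iteration 4: 010010100
iteration 5: 011110111
iteration 6: 001100011
iteration 7: 110010101
iteration 8: 101110100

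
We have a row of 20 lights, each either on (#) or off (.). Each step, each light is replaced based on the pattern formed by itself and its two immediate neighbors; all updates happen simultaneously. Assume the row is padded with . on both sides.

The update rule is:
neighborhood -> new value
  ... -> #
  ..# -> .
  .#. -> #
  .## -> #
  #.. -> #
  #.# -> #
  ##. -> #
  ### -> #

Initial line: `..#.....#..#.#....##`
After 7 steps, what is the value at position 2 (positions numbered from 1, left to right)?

#

#.#####.##.######.##
####################
####################  (fixed point — unchanged through step 7)
position 2 holds #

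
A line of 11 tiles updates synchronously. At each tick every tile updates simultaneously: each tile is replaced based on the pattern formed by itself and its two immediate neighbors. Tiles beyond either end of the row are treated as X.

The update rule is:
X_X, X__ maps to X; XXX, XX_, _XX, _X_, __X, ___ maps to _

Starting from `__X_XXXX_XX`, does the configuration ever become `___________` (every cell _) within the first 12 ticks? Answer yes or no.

no

X__X____X__
_X__X____X_
X_X__X____X
_X_X__X____
X_X_X__X___
_X_X_X__X__
X_X_X_X__X_
_X_X_X_X__X
X_X_X_X_X__
_X_X_X_X_X_
X_X_X_X_X_X
_X_X_X_X_X_
tick 12 is _X_X_X_X_X_, still not uniform _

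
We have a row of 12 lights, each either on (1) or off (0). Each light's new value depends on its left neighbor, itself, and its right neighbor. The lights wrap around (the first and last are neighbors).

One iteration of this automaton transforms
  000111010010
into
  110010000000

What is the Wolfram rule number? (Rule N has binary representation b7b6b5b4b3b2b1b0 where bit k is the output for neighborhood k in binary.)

position 4: 111 → 1  (bit 7 = 1)
position 5: 110 → 0  (bit 6 = 0)
position 6: 101 → 0  (bit 5 = 0)
position 8: 100 → 0  (bit 4 = 0)
position 3: 011 → 0  (bit 3 = 0)
position 7: 010 → 0  (bit 2 = 0)
position 2: 001 → 0  (bit 1 = 0)
position 0: 000 → 1  (bit 0 = 1)
bits b7..b0 = 10000001 = 129

129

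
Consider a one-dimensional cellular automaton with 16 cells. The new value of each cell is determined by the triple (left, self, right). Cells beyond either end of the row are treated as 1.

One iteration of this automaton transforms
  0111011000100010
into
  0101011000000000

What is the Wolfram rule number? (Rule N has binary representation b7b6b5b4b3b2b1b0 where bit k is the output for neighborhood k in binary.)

72

position 2: 111 → 0  (bit 7 = 0)
position 3: 110 → 1  (bit 6 = 1)
position 0: 101 → 0  (bit 5 = 0)
position 7: 100 → 0  (bit 4 = 0)
position 1: 011 → 1  (bit 3 = 1)
position 10: 010 → 0  (bit 2 = 0)
position 9: 001 → 0  (bit 1 = 0)
position 8: 000 → 0  (bit 0 = 0)
bits b7..b0 = 01001000 = 72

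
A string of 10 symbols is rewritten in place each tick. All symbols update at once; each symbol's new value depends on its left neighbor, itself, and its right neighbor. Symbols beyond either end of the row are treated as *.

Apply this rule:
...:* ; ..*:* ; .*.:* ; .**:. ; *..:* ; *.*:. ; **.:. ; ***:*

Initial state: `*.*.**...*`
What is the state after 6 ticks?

**.******.

..*...***.
******.*..
*****..***
****.**.**
***......*
**.******.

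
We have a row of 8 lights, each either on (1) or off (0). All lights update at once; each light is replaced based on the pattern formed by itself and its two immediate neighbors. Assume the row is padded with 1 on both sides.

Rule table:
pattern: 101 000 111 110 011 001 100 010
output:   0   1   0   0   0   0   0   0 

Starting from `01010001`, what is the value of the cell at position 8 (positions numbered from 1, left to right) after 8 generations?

0

00000100
01110000
00000110
01110000  (repeats generation 2; period 2)
generation 8: 01110000
position 8 holds 0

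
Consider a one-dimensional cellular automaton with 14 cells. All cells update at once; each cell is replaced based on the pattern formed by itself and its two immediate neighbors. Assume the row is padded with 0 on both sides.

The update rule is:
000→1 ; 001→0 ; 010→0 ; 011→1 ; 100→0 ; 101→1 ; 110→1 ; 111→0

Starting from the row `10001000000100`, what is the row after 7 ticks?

01000100001000

00100011110001
10001010010100
00100100001001
10000001100000
00111101101111
10100111111001
01000100001000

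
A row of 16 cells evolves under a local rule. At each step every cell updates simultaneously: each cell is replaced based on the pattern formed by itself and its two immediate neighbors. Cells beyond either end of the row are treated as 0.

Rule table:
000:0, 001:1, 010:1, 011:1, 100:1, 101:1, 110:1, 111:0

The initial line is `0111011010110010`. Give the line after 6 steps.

1100111100011111

step 1: 1101111111111111
step 2: 1111000000000001
step 3: 1001100000000011
step 4: 1111110000000111
step 5: 1000011000001101
step 6: 1100111100011111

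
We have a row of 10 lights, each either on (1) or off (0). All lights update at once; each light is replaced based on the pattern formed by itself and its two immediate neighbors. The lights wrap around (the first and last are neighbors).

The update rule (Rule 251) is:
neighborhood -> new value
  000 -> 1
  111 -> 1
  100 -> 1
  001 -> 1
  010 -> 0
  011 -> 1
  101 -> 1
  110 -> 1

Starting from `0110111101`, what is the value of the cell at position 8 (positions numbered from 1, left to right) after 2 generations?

1

generation 1: 1111111110
generation 2: 1111111111
position 8 holds 1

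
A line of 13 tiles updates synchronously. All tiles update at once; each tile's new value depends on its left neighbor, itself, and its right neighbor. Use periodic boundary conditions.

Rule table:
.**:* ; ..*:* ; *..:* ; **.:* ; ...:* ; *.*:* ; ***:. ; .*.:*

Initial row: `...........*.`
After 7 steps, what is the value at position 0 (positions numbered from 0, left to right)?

step 1: *************
step 2: .............
step 3: *************  (repeats step 1; period 2)
step 7: *************
position 0 holds *

*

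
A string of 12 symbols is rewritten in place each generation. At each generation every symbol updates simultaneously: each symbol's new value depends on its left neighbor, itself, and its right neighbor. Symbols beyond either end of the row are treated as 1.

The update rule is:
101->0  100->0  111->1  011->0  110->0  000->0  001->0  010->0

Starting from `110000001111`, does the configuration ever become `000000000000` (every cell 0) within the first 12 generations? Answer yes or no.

generation 1: 100000000111
generation 2: 000000000011
generation 3: 000000000001
generation 4: 000000000000
all cells are 0 at generation 4

yes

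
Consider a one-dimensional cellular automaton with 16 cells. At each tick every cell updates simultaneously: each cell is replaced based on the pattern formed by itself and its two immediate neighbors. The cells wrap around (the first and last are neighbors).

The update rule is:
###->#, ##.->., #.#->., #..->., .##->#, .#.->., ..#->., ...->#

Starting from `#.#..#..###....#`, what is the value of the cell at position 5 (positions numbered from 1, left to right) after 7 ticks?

tick 1: ........##..##.#
tick 2: .######.#...#...
tick 3: .#####....#...##
tick 4: .####..##...#.#.
tick 5: .###...#..#.....
tick 6: .##..#......####
tick 7: .#.....####.###.
position 5 holds .

.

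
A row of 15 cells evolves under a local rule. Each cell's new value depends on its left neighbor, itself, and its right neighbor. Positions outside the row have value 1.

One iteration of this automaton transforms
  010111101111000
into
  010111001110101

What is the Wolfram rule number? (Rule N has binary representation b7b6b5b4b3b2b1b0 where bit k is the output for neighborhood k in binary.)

position 4: 111 → 1  (bit 7 = 1)
position 6: 110 → 0  (bit 6 = 0)
position 0: 101 → 0  (bit 5 = 0)
position 12: 100 → 1  (bit 4 = 1)
position 3: 011 → 1  (bit 3 = 1)
position 1: 010 → 1  (bit 2 = 1)
position 14: 001 → 1  (bit 1 = 1)
position 13: 000 → 0  (bit 0 = 0)
bits b7..b0 = 10011110 = 158

158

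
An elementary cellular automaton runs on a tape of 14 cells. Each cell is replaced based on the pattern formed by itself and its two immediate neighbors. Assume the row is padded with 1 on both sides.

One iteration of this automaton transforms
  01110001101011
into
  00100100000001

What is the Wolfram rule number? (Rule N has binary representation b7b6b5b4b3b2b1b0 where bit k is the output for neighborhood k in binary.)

129

position 2: 111 → 1  (bit 7 = 1)
position 3: 110 → 0  (bit 6 = 0)
position 0: 101 → 0  (bit 5 = 0)
position 4: 100 → 0  (bit 4 = 0)
position 1: 011 → 0  (bit 3 = 0)
position 10: 010 → 0  (bit 2 = 0)
position 6: 001 → 0  (bit 1 = 0)
position 5: 000 → 1  (bit 0 = 1)
bits b7..b0 = 10000001 = 129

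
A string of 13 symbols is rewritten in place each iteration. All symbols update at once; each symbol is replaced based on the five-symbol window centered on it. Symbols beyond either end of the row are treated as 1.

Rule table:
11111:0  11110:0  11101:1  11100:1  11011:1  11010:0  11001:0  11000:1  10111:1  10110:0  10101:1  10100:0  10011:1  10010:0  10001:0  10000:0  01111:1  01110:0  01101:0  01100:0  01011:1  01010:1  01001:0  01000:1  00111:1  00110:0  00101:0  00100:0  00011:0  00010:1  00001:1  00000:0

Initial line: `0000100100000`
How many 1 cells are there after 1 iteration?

iteration 1: 1011000010010
count of 1: 5

5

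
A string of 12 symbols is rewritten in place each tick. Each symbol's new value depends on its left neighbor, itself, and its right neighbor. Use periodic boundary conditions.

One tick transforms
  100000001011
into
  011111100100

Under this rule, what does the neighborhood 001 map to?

At position 7 the neighborhood is 001; the next row has 0 there.

0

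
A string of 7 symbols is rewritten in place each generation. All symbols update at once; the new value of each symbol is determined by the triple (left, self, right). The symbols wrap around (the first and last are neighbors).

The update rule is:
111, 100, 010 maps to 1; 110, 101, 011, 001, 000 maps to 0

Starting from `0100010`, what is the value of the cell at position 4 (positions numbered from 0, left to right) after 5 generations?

0

generation 1: 0110011
generation 2: 0001000
generation 3: 0001100
generation 4: 0000010
generation 5: 0000011
position 4 holds 0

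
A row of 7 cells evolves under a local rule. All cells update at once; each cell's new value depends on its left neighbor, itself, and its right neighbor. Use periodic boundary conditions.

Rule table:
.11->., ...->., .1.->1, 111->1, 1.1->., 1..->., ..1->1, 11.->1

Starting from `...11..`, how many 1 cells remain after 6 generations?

generation 1: ..1.1..
generation 2: .11.1..
generation 3: 1.1.1..
generation 4: 1.1.1.1
generation 5: 1.1.1..  (repeats generation 3; period 2)
generation 6: 1.1.1.1
count of 1: 4

4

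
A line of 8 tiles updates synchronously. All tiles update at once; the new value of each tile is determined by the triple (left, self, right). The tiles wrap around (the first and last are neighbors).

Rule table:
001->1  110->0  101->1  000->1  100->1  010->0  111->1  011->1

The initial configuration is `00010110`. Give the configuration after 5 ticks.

11101101
11011011
10110111
01101111
11011110

11011110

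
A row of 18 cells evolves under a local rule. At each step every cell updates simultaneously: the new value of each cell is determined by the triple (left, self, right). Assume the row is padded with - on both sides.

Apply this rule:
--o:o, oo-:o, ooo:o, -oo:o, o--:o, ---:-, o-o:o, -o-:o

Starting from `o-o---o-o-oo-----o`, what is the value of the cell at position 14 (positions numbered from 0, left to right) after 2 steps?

oooo-oooooooo---oo
oooooooooooooo-ooo
position 14 holds -

-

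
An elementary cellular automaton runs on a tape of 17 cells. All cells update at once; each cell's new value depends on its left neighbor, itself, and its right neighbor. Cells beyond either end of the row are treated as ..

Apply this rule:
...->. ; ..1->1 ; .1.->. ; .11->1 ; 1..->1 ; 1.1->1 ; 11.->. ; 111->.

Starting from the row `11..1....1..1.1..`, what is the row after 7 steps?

step 1: 1.11.1..1.11.1.1.
step 2: .11.1.11.11.1.1.1
step 3: 11.1.11.11.1.1.1.
step 4: 1.1.11.11.1.1.1.1
step 5: .1.11.11.1.1.1.1.
step 6: 1.11.11.1.1.1.1.1
step 7: .11.11.1.1.1.1.1.

.11.11.1.1.1.1.1.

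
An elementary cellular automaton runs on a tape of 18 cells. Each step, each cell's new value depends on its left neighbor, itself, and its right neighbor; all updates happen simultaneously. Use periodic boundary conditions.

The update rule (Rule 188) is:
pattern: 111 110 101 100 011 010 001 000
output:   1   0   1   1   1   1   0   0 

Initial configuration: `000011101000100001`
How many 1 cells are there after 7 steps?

15

100011011100110001
010010111010101001
111011110111111101
110111101111111011
101111011111110111
011110111111101111
111101111111011110
count of 1: 15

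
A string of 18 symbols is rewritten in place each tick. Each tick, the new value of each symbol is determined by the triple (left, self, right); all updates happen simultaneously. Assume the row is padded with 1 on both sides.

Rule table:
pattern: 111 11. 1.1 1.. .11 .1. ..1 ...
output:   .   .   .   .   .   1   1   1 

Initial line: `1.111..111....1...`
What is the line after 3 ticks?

......1....1111.11
.111111.111.......
............111111

............111111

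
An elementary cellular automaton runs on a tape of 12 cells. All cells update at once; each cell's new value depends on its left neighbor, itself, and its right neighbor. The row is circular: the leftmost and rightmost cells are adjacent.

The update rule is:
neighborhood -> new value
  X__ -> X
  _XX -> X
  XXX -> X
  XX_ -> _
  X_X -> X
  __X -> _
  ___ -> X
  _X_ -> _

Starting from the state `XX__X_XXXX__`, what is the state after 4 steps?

_X_XXX_X_X_X

step 1: X_X__XXXX_X_
step 2: _X_X_XXX_X_X
step 3: X_X_XXX_X_X_
step 4: _X_XXX_X_X_X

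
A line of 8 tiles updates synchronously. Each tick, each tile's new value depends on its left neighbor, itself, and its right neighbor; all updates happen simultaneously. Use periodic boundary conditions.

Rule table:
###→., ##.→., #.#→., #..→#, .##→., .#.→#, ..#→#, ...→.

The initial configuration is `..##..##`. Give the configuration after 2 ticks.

##..##..
..##..##

..##..##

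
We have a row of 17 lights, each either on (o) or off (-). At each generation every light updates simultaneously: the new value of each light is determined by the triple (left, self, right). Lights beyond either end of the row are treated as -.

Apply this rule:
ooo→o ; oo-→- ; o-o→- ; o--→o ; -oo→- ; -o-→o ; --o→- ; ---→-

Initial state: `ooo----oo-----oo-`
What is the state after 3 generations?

generation 1: -o-o-----o------o
generation 2: -o-oo----oo-----o
generation 3: -o---o-----o----o

-o---o-----o----o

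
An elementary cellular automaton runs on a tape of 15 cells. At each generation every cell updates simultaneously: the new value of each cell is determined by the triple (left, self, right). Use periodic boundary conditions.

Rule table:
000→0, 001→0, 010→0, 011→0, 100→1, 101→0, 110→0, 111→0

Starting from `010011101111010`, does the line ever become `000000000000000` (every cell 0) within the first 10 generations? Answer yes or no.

001000000000001
100100000000000
010010000000000
001001000000000
000100100000000
000010010000000
000001001000000
000000100100000
000000010010000
000000001001000
generation 10 is 000000001001000, still not uniform 0

no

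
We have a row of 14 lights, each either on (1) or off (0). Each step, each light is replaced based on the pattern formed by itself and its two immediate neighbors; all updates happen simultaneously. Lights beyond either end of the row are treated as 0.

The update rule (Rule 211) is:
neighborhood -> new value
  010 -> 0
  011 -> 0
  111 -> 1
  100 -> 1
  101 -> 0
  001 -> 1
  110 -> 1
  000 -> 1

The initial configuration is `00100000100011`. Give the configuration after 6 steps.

11011111011101
01001111001100
10110111110111
00010011110011
11101101111101
01100100111100

01100100111100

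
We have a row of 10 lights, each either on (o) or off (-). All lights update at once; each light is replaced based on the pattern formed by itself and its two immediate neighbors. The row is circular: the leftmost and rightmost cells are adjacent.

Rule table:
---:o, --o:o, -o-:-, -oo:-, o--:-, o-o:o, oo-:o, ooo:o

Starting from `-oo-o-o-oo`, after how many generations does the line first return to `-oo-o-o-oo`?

10

o-oo-o-o-o
oo-oo-o-o-
-oo-oo-o-o
o-oo-oo-o-
-o-oo-oo-o
o-o-oo-oo-
-o-o-oo-oo
o-o-o-oo-o
oo-o-o-oo-
-oo-o-o-oo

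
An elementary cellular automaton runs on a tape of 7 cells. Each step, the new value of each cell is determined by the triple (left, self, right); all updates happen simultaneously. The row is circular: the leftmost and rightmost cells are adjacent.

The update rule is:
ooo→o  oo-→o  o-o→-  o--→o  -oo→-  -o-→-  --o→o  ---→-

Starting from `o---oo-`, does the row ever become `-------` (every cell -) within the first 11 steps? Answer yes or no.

step 1: -o-o-o-
step 2: o-----o
step 3: oo---o-
step 4: -oo-o--
step 5: o-o--o-
step 6: ---oo--
step 7: --o-oo-
step 8: -o---oo
step 9: --o-o-o
step 10: oo-----
step 11: -oo---o
step 11 is -oo---o, still not uniform -

no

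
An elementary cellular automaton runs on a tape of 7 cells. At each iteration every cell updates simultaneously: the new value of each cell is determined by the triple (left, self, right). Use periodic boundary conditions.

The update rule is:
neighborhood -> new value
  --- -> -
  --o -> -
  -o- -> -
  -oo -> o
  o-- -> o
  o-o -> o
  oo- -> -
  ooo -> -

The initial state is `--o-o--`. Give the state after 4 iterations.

---o-o-
----o-o
o----o-
-o----o

-o----o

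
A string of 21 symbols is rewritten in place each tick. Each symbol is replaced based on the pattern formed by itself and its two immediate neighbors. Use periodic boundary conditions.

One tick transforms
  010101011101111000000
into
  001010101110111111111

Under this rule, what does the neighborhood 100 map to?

At position 15 the neighborhood is 100; the next row has 1 there.

1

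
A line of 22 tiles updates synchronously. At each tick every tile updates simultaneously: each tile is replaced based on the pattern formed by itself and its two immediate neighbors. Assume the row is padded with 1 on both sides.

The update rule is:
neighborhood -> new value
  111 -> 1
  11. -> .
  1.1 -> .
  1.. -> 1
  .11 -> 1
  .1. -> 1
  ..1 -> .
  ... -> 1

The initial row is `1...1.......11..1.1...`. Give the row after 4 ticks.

tick 1: .11.1111111.1.1.1.111.
tick 2: .1..111111..1.1.1.11..
tick 3: .11.11111.1.1.1.1.1.1.
tick 4: .1..1111..1.1.1.1.1.1.

.1..1111..1.1.1.1.1.1.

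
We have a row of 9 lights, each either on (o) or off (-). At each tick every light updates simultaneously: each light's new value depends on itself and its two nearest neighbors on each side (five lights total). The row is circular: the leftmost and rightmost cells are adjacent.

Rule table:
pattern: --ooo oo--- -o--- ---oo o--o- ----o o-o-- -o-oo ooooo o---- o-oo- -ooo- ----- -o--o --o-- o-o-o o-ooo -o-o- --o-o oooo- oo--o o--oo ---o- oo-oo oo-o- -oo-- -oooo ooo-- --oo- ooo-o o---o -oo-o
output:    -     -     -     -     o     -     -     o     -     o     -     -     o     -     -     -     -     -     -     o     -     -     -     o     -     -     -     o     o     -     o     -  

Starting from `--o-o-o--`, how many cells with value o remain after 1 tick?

1

--------o
count of o: 1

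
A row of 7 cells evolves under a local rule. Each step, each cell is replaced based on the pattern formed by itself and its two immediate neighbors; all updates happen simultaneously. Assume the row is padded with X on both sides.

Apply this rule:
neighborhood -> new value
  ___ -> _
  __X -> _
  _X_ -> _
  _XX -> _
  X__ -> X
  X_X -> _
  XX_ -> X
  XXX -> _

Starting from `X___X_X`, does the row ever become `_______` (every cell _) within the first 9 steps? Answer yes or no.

XX_____
_XX____
__XX___
X__XX__
XX__XX_
_XX__X_
__XX___  (repeats step 3; period 4)
step 9: XX__XX_
step 9 is XX__XX_, still not uniform _

no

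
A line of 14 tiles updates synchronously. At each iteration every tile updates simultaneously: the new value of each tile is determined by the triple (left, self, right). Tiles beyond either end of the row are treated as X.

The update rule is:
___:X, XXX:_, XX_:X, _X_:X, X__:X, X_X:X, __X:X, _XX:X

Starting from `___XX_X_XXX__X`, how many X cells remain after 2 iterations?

3

XXXXXXXXX_XXXX
________XXX___
count of X: 3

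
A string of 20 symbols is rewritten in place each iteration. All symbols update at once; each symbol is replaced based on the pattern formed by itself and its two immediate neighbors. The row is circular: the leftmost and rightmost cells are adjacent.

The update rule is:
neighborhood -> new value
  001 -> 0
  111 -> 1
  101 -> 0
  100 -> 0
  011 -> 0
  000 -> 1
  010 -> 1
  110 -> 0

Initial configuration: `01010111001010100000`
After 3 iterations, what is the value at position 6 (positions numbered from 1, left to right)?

0

01010010001010101111
01010010101010100110
01010010101010100000
position 6 holds 0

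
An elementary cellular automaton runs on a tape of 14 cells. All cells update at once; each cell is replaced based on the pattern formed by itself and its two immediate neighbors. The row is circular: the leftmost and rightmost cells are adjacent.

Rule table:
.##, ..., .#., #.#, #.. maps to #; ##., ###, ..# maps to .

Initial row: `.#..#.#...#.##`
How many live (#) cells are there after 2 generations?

###.#####.###.
#..##....##..#
count of #: 6

6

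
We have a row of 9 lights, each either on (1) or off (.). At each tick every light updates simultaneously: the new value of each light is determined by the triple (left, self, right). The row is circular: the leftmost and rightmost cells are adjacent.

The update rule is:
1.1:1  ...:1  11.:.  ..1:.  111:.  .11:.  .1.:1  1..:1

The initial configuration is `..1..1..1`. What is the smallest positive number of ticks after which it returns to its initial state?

tick 1: 1.11.11.1
tick 2: .1..1..1.
tick 3: .11.11.11
tick 4: 1..1..1..
tick 5: 11.11.11.
tick 6: ..1..1..1

6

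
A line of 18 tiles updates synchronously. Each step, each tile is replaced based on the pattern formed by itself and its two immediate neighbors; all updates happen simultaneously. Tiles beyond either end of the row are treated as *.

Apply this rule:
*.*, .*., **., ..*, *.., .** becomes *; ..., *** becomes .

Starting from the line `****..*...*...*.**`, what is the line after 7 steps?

...*****.***.****.
*.**...***.***..**
*****.**.***.****.
....******.***..**
*..**....***.****.
******..**.***..**
.....*******.****.

.....*******.****.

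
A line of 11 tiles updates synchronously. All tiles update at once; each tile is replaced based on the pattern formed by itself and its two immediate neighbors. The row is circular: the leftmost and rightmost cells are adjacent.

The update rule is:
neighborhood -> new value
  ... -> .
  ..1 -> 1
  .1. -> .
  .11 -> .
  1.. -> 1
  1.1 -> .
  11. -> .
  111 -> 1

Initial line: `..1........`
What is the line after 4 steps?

......1..1.

.1.1.......
1...1......
.1.1.1....1
......1..1.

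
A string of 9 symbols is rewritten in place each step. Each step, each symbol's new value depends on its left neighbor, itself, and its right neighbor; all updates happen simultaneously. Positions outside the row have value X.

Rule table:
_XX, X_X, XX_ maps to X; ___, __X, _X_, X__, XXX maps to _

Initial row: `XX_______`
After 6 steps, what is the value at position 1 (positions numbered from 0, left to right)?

_X_______
X________
X________  (fixed point — unchanged through step 6)
position 1 holds _

_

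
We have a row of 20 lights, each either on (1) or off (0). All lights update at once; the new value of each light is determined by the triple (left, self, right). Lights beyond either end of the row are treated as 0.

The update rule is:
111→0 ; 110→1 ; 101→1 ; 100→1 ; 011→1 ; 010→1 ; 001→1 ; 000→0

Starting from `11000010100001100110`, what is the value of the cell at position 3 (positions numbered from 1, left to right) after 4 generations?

generation 1: 11100111110011111111
generation 2: 10111100011110000001
generation 3: 11100110110011000011
generation 4: 10111111111111100111
position 3 holds 1

1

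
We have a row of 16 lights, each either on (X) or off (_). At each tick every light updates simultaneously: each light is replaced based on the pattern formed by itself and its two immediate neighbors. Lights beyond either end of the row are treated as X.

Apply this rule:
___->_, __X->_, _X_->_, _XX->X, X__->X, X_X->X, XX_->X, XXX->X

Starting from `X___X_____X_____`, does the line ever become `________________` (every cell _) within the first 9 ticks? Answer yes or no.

no

XX___X_____X____
XXX___X_____X___
XXXX___X_____X__
XXXXX___X_____X_
XXXXXX___X_____X
XXXXXXX___X____X
XXXXXXXX___X___X
XXXXXXXXX___X__X
XXXXXXXXXX___X_X
tick 9 is XXXXXXXXXX___X_X, still not uniform _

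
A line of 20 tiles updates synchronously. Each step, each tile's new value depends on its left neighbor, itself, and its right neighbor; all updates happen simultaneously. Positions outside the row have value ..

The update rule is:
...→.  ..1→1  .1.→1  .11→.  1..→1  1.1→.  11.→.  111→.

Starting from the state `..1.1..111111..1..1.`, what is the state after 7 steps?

11.....1....1..111..

.11.111......1111111
1......1....1.......
11....111..111......
..1..1...11...1.....
.111111.1..1.111....
1.......1111....1...
11.....1....1..111..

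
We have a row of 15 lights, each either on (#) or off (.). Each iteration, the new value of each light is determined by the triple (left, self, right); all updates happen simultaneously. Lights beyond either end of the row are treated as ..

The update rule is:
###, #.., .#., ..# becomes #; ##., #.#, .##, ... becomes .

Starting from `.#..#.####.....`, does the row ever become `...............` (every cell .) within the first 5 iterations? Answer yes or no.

#####..##.#....
.###.##...##...
#.#....#.#..#..
#.##..##.#####.
#...##....###.#
iteration 5 is #...##....###.#, still not uniform .

no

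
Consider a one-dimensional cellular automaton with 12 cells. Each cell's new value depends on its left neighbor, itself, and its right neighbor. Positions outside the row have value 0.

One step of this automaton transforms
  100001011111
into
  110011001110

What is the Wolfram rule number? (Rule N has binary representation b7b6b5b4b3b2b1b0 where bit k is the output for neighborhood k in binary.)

150

position 8: 111 → 1  (bit 7 = 1)
position 11: 110 → 0  (bit 6 = 0)
position 6: 101 → 0  (bit 5 = 0)
position 1: 100 → 1  (bit 4 = 1)
position 7: 011 → 0  (bit 3 = 0)
position 0: 010 → 1  (bit 2 = 1)
position 4: 001 → 1  (bit 1 = 1)
position 2: 000 → 0  (bit 0 = 0)
bits b7..b0 = 10010110 = 150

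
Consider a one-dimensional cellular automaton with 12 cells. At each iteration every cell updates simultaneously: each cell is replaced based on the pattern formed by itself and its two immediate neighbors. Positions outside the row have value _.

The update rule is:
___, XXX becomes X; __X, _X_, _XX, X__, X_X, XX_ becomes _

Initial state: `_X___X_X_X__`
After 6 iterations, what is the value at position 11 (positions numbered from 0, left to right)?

___X_______X
XX___XXXXX__
___X__XXX__X
XX_____X____
___XXX___XXX
XX__X__X__X_
position 11 holds _

_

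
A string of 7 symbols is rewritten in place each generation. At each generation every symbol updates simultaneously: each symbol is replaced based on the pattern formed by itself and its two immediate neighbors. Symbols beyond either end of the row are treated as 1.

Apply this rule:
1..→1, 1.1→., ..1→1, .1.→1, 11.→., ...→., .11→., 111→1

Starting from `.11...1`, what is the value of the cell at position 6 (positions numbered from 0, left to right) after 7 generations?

.

generation 1: ...1.1.
generation 2: 1.11.1.
generation 3: .....1.
generation 4: 1...11.
generation 5: .1.1...
generation 6: .1.11.1
generation 7: .1.....
position 6 holds .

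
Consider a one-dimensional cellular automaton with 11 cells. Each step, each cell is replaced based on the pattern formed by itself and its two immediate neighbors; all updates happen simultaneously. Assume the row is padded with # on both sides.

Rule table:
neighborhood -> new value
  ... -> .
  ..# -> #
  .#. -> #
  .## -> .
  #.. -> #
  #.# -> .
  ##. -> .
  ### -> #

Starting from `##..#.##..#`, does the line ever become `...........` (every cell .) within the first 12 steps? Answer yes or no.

no

#.###...##.
...#.#.#...
#.##.#.##.#
.....#.....
#...###...#
.#.#.#.#.#.
.#.#.#.#.#.  (fixed point — unchanged through step 12)
step 12 is .#.#.#.#.#., still not uniform .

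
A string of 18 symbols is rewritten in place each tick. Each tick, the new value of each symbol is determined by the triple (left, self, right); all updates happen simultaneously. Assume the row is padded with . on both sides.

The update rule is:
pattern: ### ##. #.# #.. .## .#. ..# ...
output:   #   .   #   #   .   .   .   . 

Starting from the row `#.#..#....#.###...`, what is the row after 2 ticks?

.#.#..#....#.#.#..
..#.#..#....#.#.#.

..#.#..#....#.#.#.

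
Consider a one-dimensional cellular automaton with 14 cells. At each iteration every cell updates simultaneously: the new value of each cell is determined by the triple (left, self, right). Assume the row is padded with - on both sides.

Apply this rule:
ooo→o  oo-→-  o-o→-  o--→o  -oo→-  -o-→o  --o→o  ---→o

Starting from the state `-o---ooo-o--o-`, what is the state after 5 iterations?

o-ooooo-ooo--o

ooooo-o--ooooo
-ooo--ooo-ooo-
o-o-oo-o---o-o
o-o----ooooo-o
o-ooooo-ooo--o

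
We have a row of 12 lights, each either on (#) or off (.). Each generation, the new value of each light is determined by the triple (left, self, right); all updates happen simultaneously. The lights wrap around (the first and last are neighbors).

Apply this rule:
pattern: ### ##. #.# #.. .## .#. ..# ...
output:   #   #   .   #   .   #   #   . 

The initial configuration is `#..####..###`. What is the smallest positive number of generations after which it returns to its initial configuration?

###.#####.##
###..####..#
#####.#####.
.####..####.
#.#####.####
#..####..###

6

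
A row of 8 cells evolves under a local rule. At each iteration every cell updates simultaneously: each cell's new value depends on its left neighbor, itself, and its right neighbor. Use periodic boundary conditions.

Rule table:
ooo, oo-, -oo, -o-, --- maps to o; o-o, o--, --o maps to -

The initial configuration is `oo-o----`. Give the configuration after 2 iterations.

iteration 1: oo-o-oo-
iteration 2: oo-o-oo-

oo-o-oo-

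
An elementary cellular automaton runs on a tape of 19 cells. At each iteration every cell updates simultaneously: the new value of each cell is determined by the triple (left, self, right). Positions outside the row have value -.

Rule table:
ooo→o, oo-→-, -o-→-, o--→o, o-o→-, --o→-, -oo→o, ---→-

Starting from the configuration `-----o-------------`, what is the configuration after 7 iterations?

iteration 1: ------o------------
iteration 2: -------o-----------
iteration 3: --------o----------
iteration 4: ---------o---------
iteration 5: ----------o--------
iteration 6: -----------o-------
iteration 7: ------------o------

------------o------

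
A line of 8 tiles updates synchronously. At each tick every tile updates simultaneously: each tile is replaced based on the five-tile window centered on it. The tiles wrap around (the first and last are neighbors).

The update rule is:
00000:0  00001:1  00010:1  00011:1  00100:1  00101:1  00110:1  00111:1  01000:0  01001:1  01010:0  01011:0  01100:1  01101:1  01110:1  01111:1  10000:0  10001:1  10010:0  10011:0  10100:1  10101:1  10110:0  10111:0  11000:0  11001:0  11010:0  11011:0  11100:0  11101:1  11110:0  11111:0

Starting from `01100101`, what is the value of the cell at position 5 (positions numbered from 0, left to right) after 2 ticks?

1

00100101
10110101
position 5 holds 1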